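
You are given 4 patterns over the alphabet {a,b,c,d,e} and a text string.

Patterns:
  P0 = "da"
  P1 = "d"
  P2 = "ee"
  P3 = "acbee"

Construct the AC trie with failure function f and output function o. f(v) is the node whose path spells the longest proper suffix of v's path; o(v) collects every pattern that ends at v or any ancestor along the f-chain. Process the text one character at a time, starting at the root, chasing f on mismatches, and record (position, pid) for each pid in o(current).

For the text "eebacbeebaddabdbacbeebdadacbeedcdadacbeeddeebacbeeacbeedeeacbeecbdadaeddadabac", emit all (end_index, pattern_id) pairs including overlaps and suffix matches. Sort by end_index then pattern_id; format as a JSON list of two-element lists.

Construct AC machine:
Trie nodes:
  0='ε' goto a→5 d→1 e→3
  1='d' goto a→2  [P1 ends]
  2='da' goto ·  [P0 ends]
  3='e' goto e→4
  4='ee' goto ·  [P2 ends]
  5='a' goto c→6
  6='ac' goto b→7
  7='acb' goto e→8
  8='acbe' goto e→9
  9='acbee' goto ·  [P3 ends]

Failure links (BFS by depth):
  fail(1) 'd': from fail(0)=0 chase 'd': 0 ⇒ 0;  out={1}∪out(0)={1}
  fail(3) 'e': from fail(0)=0 chase 'e': 0 ⇒ 0;  out=∅∪out(0)=∅
  fail(5) 'a': from fail(0)=0 chase 'a': 0 ⇒ 0;  out=∅∪out(0)=∅
  fail(2) 'da': from fail(1)=0 chase 'a': 0 ⇒ 5;  out={0}∪out(5)={0}
  fail(4) 'ee': from fail(3)=0 chase 'e': 0 ⇒ 3;  out={2}∪out(3)={2}
  fail(6) 'ac': from fail(5)=0 chase 'c': 0 ⇒ 0;  out=∅∪out(0)=∅
  fail(7) 'acb': from fail(6)=0 chase 'b': 0 ⇒ 0;  out=∅∪out(0)=∅
  fail(8) 'acbe': from fail(7)=0 chase 'e': 0 ⇒ 3;  out=∅∪out(3)=∅
  fail(9) 'acbee': from fail(8)=3 chase 'e': 3 ⇒ 4;  out={3}∪out(4)={2,3}

Scan:
[0] read 'e'  n0⇒n3
[1] read 'e'  n3⇒n4  → match P2@[0:1]
[2] read 'b'  n4⇒n0 (fail-walked)
[3] read 'a'  n0⇒n5
[4] read 'c'  n5⇒n6
[5] read 'b'  n6⇒n7
[6] read 'e'  n7⇒n8
[7] read 'e'  n8⇒n9  → match P2@[6:7],P3@[3:7]
[8] read 'b'  n9⇒n0 (fail-walked)
[9] read 'a'  n0⇒n5
[10] read 'd'  n5⇒n1 (fail-walked)  → match P1@[10:10]
[11] read 'd'  n1⇒n1 (fail-walked)  → match P1@[11:11]
[12] read 'a'  n1⇒n2  → match P0@[11:12]
[13] read 'b'  n2⇒n0 (fail-walked)
[14] read 'd'  n0⇒n1  → match P1@[14:14]
[15] read 'b'  n1⇒n0 (fail-walked)
[16] read 'a'  n0⇒n5
[17] read 'c'  n5⇒n6
[18] read 'b'  n6⇒n7
[19] read 'e'  n7⇒n8
[20] read 'e'  n8⇒n9  → match P2@[19:20],P3@[16:20]
[21] read 'b'  n9⇒n0 (fail-walked)
[22] read 'd'  n0⇒n1  → match P1@[22:22]
[23] read 'a'  n1⇒n2  → match P0@[22:23]
[24] read 'd'  n2⇒n1 (fail-walked)  → match P1@[24:24]
[25] read 'a'  n1⇒n2  → match P0@[24:25]
[26] read 'c'  n2⇒n6 (fail-walked)
[27] read 'b'  n6⇒n7
[28] read 'e'  n7⇒n8
[29] read 'e'  n8⇒n9  → match P2@[28:29],P3@[25:29]
[30] read 'd'  n9⇒n1 (fail-walked)  → match P1@[30:30]
[31] read 'c'  n1⇒n0 (fail-walked)
[32] read 'd'  n0⇒n1  → match P1@[32:32]
[33] read 'a'  n1⇒n2  → match P0@[32:33]
[34] read 'd'  n2⇒n1 (fail-walked)  → match P1@[34:34]
[35] read 'a'  n1⇒n2  → match P0@[34:35]
[36] read 'c'  n2⇒n6 (fail-walked)
[37] read 'b'  n6⇒n7
[38] read 'e'  n7⇒n8
[39] read 'e'  n8⇒n9  → match P2@[38:39],P3@[35:39]
[40] read 'd'  n9⇒n1 (fail-walked)  → match P1@[40:40]
[41] read 'd'  n1⇒n1 (fail-walked)  → match P1@[41:41]
[42] read 'e'  n1⇒n3 (fail-walked)
[43] read 'e'  n3⇒n4  → match P2@[42:43]
[44] read 'b'  n4⇒n0 (fail-walked)
[45] read 'a'  n0⇒n5
[46] read 'c'  n5⇒n6
[47] read 'b'  n6⇒n7
[48] read 'e'  n7⇒n8
[49] read 'e'  n8⇒n9  → match P2@[48:49],P3@[45:49]
[50] read 'a'  n9⇒n5 (fail-walked)
[51] read 'c'  n5⇒n6
[52] read 'b'  n6⇒n7
[53] read 'e'  n7⇒n8
[54] read 'e'  n8⇒n9  → match P2@[53:54],P3@[50:54]
[55] read 'd'  n9⇒n1 (fail-walked)  → match P1@[55:55]
[56] read 'e'  n1⇒n3 (fail-walked)
[57] read 'e'  n3⇒n4  → match P2@[56:57]
[58] read 'a'  n4⇒n5 (fail-walked)
[59] read 'c'  n5⇒n6
[60] read 'b'  n6⇒n7
[61] read 'e'  n7⇒n8
[62] read 'e'  n8⇒n9  → match P2@[61:62],P3@[58:62]
[63] read 'c'  n9⇒n0 (fail-walked)
[64] read 'b'  n0⇒n0
[65] read 'd'  n0⇒n1  → match P1@[65:65]
[66] read 'a'  n1⇒n2  → match P0@[65:66]
[67] read 'd'  n2⇒n1 (fail-walked)  → match P1@[67:67]
[68] read 'a'  n1⇒n2  → match P0@[67:68]
[69] read 'e'  n2⇒n3 (fail-walked)
[70] read 'd'  n3⇒n1 (fail-walked)  → match P1@[70:70]
[71] read 'd'  n1⇒n1 (fail-walked)  → match P1@[71:71]
[72] read 'a'  n1⇒n2  → match P0@[71:72]
[73] read 'd'  n2⇒n1 (fail-walked)  → match P1@[73:73]
[74] read 'a'  n1⇒n2  → match P0@[73:74]
[75] read 'b'  n2⇒n0 (fail-walked)
[76] read 'a'  n0⇒n5
[77] read 'c'  n5⇒n6

All matches (sorted): [[1,2],[7,2],[7,3],[10,1],[11,1],[12,0],[14,1],[20,2],[20,3],[22,1],[23,0],[24,1],[25,0],[29,2],[29,3],[30,1],[32,1],[33,0],[34,1],[35,0],[39,2],[39,3],[40,1],[41,1],[43,2],[49,2],[49,3],[54,2],[54,3],[55,1],[57,2],[62,2],[62,3],[65,1],[66,0],[67,1],[68,0],[70,1],[71,1],[72,0],[73,1],[74,0]]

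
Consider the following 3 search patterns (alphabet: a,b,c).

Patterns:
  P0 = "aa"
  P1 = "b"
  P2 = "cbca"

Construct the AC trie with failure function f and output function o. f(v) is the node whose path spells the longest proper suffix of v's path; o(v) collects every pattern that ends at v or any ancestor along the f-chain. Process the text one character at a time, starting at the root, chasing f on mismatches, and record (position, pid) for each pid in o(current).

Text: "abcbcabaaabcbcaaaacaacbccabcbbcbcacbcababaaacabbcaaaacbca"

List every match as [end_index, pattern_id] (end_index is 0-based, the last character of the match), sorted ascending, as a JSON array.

Build:
Trie (insert patterns):
  0='ε' goto a→1 b→3 c→4
  1='a' goto a→2
  2='aa' goto ·  [P0 ends]
  3='b' goto ·  [P1 ends]
  4='c' goto b→5
  5='cb' goto c→6
  6='cbc' goto a→7
  7='cbca' goto ·  [P2 ends]

BFS fail/out derivation:
  n1('a'): parent n0 fail=0; on 'a' 0 → fail=0;  out ∅∪∅=∅
  n3('b'): parent n0 fail=0; on 'b' 0 → fail=0;  out {1}∪∅={1}
  n4('c'): parent n0 fail=0; on 'c' 0 → fail=0;  out ∅∪∅=∅
  n2('aa'): parent n1 fail=0; on 'a' 0 → fail=1;  out {0}∪∅={0}
  n5('cb'): parent n4 fail=0; on 'b' 0 → fail=3;  out ∅∪{1}={1}
  n6('cbc'): parent n5 fail=3; on 'c' 3→0 → fail=4;  out ∅∪∅=∅
  n7('cbca'): parent n6 fail=4; on 'a' 4→0 → fail=1;  out {2}∪∅={2}

Run:
i=0 'a': node 0→1
i=1 'b': node 1→3 (fail-walked)  → match P1@[1:1]
i=2 'c': node 3→4 (fail-walked)
i=3 'b': node 4→5  → match P1@[3:3]
i=4 'c': node 5→6
i=5 'a': node 6→7  → match P2@[2:5]
i=6 'b': node 7→3 (fail-walked)  → match P1@[6:6]
i=7 'a': node 3→1 (fail-walked)
i=8 'a': node 1→2  → match P0@[7:8]
i=9 'a': node 2→2 (fail-walked)  → match P0@[8:9]
i=10 'b': node 2→3 (fail-walked)  → match P1@[10:10]
i=11 'c': node 3→4 (fail-walked)
i=12 'b': node 4→5  → match P1@[12:12]
i=13 'c': node 5→6
i=14 'a': node 6→7  → match P2@[11:14]
i=15 'a': node 7→2 (fail-walked)  → match P0@[14:15]
i=16 'a': node 2→2 (fail-walked)  → match P0@[15:16]
i=17 'a': node 2→2 (fail-walked)  → match P0@[16:17]
i=18 'c': node 2→4 (fail-walked)
i=19 'a': node 4→1 (fail-walked)
i=20 'a': node 1→2  → match P0@[19:20]
i=21 'c': node 2→4 (fail-walked)
i=22 'b': node 4→5  → match P1@[22:22]
i=23 'c': node 5→6
i=24 'c': node 6→4 (fail-walked)
i=25 'a': node 4→1 (fail-walked)
i=26 'b': node 1→3 (fail-walked)  → match P1@[26:26]
i=27 'c': node 3→4 (fail-walked)
i=28 'b': node 4→5  → match P1@[28:28]
i=29 'b': node 5→3 (fail-walked)  → match P1@[29:29]
i=30 'c': node 3→4 (fail-walked)
i=31 'b': node 4→5  → match P1@[31:31]
i=32 'c': node 5→6
i=33 'a': node 6→7  → match P2@[30:33]
i=34 'c': node 7→4 (fail-walked)
i=35 'b': node 4→5  → match P1@[35:35]
i=36 'c': node 5→6
i=37 'a': node 6→7  → match P2@[34:37]
i=38 'b': node 7→3 (fail-walked)  → match P1@[38:38]
i=39 'a': node 3→1 (fail-walked)
i=40 'b': node 1→3 (fail-walked)  → match P1@[40:40]
i=41 'a': node 3→1 (fail-walked)
i=42 'a': node 1→2  → match P0@[41:42]
i=43 'a': node 2→2 (fail-walked)  → match P0@[42:43]
i=44 'c': node 2→4 (fail-walked)
i=45 'a': node 4→1 (fail-walked)
i=46 'b': node 1→3 (fail-walked)  → match P1@[46:46]
i=47 'b': node 3→3 (fail-walked)  → match P1@[47:47]
i=48 'c': node 3→4 (fail-walked)
i=49 'a': node 4→1 (fail-walked)
i=50 'a': node 1→2  → match P0@[49:50]
i=51 'a': node 2→2 (fail-walked)  → match P0@[50:51]
i=52 'a': node 2→2 (fail-walked)  → match P0@[51:52]
i=53 'c': node 2→4 (fail-walked)
i=54 'b': node 4→5  → match P1@[54:54]
i=55 'c': node 5→6
i=56 'a': node 6→7  → match P2@[53:56]

All matches (sorted): [[1,1],[3,1],[5,2],[6,1],[8,0],[9,0],[10,1],[12,1],[14,2],[15,0],[16,0],[17,0],[20,0],[22,1],[26,1],[28,1],[29,1],[31,1],[33,2],[35,1],[37,2],[38,1],[40,1],[42,0],[43,0],[46,1],[47,1],[50,0],[51,0],[52,0],[54,1],[56,2]]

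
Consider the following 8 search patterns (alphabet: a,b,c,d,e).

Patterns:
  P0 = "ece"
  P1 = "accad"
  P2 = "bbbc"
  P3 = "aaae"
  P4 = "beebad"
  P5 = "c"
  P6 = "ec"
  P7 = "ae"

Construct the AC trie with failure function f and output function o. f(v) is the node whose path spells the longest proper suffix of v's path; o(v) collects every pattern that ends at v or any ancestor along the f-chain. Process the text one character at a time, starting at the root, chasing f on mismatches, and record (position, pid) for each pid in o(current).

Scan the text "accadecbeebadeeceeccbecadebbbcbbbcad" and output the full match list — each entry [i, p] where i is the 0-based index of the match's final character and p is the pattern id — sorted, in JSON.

Build automaton:
Trie nodes:
  0='ε' goto a→4 b→9 c→21 e→1
  1='e' goto c→2
  2='ec' goto e→3  ←P6
  3='ece' goto ·  ←P0
  4='a' goto a→13 c→5 e→22
  5='ac' goto c→6
  6='acc' goto a→7
  7='acca' goto d→8
  8='accad' goto ·  ←P1
  9='b' goto b→10 e→16
  10='bb' goto b→11
  11='bbb' goto c→12
  12='bbbc' goto ·  ←P2
  13='aa' goto a→14
  14='aaa' goto e→15
  15='aaae' goto ·  ←P3
  16='be' goto e→17
  17='bee' goto b→18
  18='beeb' goto a→19
  19='beeba' goto d→20
  20='beebad' goto ·  ←P4
  21='c' goto ·  ←P5
  22='ae' goto ·  ←P7

BFS fail/out derivation:
  n1('e'): parent n0 fail=0; on 'e' 0 → fail=0;  out ∅∪∅=∅
  n4('a'): parent n0 fail=0; on 'a' 0 → fail=0;  out ∅∪∅=∅
  n9('b'): parent n0 fail=0; on 'b' 0 → fail=0;  out ∅∪∅=∅
  n21('c'): parent n0 fail=0; on 'c' 0 → fail=0;  out {5}∪∅={5}
  n2('ec'): parent n1 fail=0; on 'c' 0 → fail=21;  out {6}∪{5}={5,6}
  n5('ac'): parent n4 fail=0; on 'c' 0 → fail=21;  out ∅∪{5}={5}
  n10('bb'): parent n9 fail=0; on 'b' 0 → fail=9;  out ∅∪∅=∅
  n13('aa'): parent n4 fail=0; on 'a' 0 → fail=4;  out ∅∪∅=∅
  n16('be'): parent n9 fail=0; on 'e' 0 → fail=1;  out ∅∪∅=∅
  n22('ae'): parent n4 fail=0; on 'e' 0 → fail=1;  out {7}∪∅={7}
  n3('ece'): parent n2 fail=21; on 'e' 21→0 → fail=1;  out {0}∪∅={0}
  n6('acc'): parent n5 fail=21; on 'c' 21→0 → fail=21;  out ∅∪{5}={5}
  n11('bbb'): parent n10 fail=9; on 'b' 9 → fail=10;  out ∅∪∅=∅
  n14('aaa'): parent n13 fail=4; on 'a' 4 → fail=13;  out ∅∪∅=∅
  n17('bee'): parent n16 fail=1; on 'e' 1→0 → fail=1;  out ∅∪∅=∅
  n7('acca'): parent n6 fail=21; on 'a' 21→0 → fail=4;  out ∅∪∅=∅
  n12('bbbc'): parent n11 fail=10; on 'c' 10→9→0 → fail=21;  out {2}∪{5}={2,5}
  n15('aaae'): parent n14 fail=13; on 'e' 13→4 → fail=22;  out {3}∪{7}={3,7}
  n18('beeb'): parent n17 fail=1; on 'b' 1→0 → fail=9;  out ∅∪∅=∅
  n8('accad'): parent n7 fail=4; on 'd' 4→0 → fail=0;  out {1}∪∅={1}
  n19('beeba'): parent n18 fail=9; on 'a' 9→0 → fail=4;  out ∅∪∅=∅
  n20('beebad'): parent n19 fail=4; on 'd' 4→0 → fail=0;  out {4}∪∅={4}

Run:
i=0 'a': node 0→4
i=1 'c': node 4→5  → match P5@[1:1]
i=2 'c': node 5→6  → match P5@[2:2]
i=3 'a': node 6→7
i=4 'd': node 7→8  → match P1@[0:4]
i=5 'e': node 8→1 ·f
i=6 'c': node 1→2  → match P5@[6:6],P6@[5:6]
i=7 'b': node 2→9 ·f
i=8 'e': node 9→16
i=9 'e': node 16→17
i=10 'b': node 17→18
i=11 'a': node 18→19
i=12 'd': node 19→20  → match P4@[7:12]
i=13 'e': node 20→1 ·f
i=14 'e': node 1→1 ·f
i=15 'c': node 1→2  → match P5@[15:15],P6@[14:15]
i=16 'e': node 2→3  → match P0@[14:16]
i=17 'e': node 3→1 ·f
i=18 'c': node 1→2  → match P5@[18:18],P6@[17:18]
i=19 'c': node 2→21 ·f  → match P5@[19:19]
i=20 'b': node 21→9 ·f
i=21 'e': node 9→16
i=22 'c': node 16→2 ·f  → match P5@[22:22],P6@[21:22]
i=23 'a': node 2→4 ·f
i=24 'd': node 4→0 ·f
i=25 'e': node 0→1
i=26 'b': node 1→9 ·f
i=27 'b': node 9→10
i=28 'b': node 10→11
i=29 'c': node 11→12  → match P2@[26:29],P5@[29:29]
i=30 'b': node 12→9 ·f
i=31 'b': node 9→10
i=32 'b': node 10→11
i=33 'c': node 11→12  → match P2@[30:33],P5@[33:33]
i=34 'a': node 12→4 ·f
i=35 'd': node 4→0 ·f

Matches: [[1,5],[2,5],[4,1],[6,5],[6,6],[12,4],[15,5],[15,6],[16,0],[18,5],[18,6],[19,5],[22,5],[22,6],[29,2],[29,5],[33,2],[33,5]]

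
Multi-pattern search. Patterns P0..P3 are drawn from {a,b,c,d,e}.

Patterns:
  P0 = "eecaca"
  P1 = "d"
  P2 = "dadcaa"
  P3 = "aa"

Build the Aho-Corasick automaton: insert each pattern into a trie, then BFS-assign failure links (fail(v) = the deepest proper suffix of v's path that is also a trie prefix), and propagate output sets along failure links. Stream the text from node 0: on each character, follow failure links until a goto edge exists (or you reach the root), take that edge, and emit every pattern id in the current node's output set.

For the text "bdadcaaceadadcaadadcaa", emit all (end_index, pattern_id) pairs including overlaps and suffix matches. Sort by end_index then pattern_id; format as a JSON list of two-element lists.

Construct AC machine:
Trie (insert patterns):
  n0 'ε': a→13 d→7 e→1
  n1 'e': e→2
  n2 'ee': c→3
  n3 'eec': a→4
  n4 'eeca': c→5
  n5 'eecac': a→6
  n6 'eecaca': ·  ←P0
  n7 'd': a→8  ←P1
  n8 'da': d→9
  n9 'dad': c→10
  n10 'dadc': a→11
  n11 'dadca': a→12
  n12 'dadcaa': ·  ←P2
  n13 'a': a→14
  n14 'aa': ·  ←P3

Failure links (BFS by depth):
  fail(1) 'e': from fail(0)=0 chase 'e': 0 ⇒ 0;  out=∅∪out(0)=∅
  fail(7) 'd': from fail(0)=0 chase 'd': 0 ⇒ 0;  out={1}∪out(0)={1}
  fail(13) 'a': from fail(0)=0 chase 'a': 0 ⇒ 0;  out=∅∪out(0)=∅
  fail(2) 'ee': from fail(1)=0 chase 'e': 0 ⇒ 1;  out=∅∪out(1)=∅
  fail(8) 'da': from fail(7)=0 chase 'a': 0 ⇒ 13;  out=∅∪out(13)=∅
  fail(14) 'aa': from fail(13)=0 chase 'a': 0 ⇒ 13;  out={3}∪out(13)={3}
  fail(3) 'eec': from fail(2)=1 chase 'c': 1→0 ⇒ 0;  out=∅∪out(0)=∅
  fail(9) 'dad': from fail(8)=13 chase 'd': 13→0 ⇒ 7;  out=∅∪out(7)={1}
  fail(4) 'eeca': from fail(3)=0 chase 'a': 0 ⇒ 13;  out=∅∪out(13)=∅
  fail(10) 'dadc': from fail(9)=7 chase 'c': 7→0 ⇒ 0;  out=∅∪out(0)=∅
  fail(5) 'eecac': from fail(4)=13 chase 'c': 13→0 ⇒ 0;  out=∅∪out(0)=∅
  fail(11) 'dadca': from fail(10)=0 chase 'a': 0 ⇒ 13;  out=∅∪out(13)=∅
  fail(6) 'eecaca': from fail(5)=0 chase 'a': 0 ⇒ 13;  out={0}∪out(13)={0}
  fail(12) 'dadcaa': from fail(11)=13 chase 'a': 13 ⇒ 14;  out={2}∪out(14)={2,3}

Scan:
pos 0 'b': at 0
pos 1 'd': at 7  emit P1@[1:1]
pos 2 'a': at 8
pos 3 'd': at 9  emit P1@[3:3]
pos 4 'c': at 10
pos 5 'a': at 11
pos 6 'a': at 12  emit P2@[1:6],P3@[5:6]
pos 7 'c': at 0 (fail-walked)
pos 8 'e': at 1
pos 9 'a': at 13 (fail-walked)
pos 10 'd': at 7 (fail-walked)  emit P1@[10:10]
pos 11 'a': at 8
pos 12 'd': at 9  emit P1@[12:12]
pos 13 'c': at 10
pos 14 'a': at 11
pos 15 'a': at 12  emit P2@[10:15],P3@[14:15]
pos 16 'd': at 7 (fail-walked)  emit P1@[16:16]
pos 17 'a': at 8
pos 18 'd': at 9  emit P1@[18:18]
pos 19 'c': at 10
pos 20 'a': at 11
pos 21 'a': at 12  emit P2@[16:21],P3@[20:21]

All matches (sorted): [[1,1],[3,1],[6,2],[6,3],[10,1],[12,1],[15,2],[15,3],[16,1],[18,1],[21,2],[21,3]]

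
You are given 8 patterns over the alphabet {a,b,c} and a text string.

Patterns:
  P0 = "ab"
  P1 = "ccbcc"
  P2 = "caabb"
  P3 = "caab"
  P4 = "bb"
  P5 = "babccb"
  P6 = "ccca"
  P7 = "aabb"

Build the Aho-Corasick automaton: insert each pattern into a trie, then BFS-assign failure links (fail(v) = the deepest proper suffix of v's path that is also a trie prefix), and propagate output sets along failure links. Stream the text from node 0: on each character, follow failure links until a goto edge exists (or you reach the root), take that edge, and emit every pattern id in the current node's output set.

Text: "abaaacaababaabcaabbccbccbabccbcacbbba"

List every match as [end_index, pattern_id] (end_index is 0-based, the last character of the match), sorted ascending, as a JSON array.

Build automaton:
Trie nodes:
  0='ε' goto a→1 b→12 c→3
  1='a' goto a→21 b→2
  2='ab' goto ·  ←P0
  3='c' goto a→8 c→4
  4='cc' goto b→5 c→19
  5='ccb' goto c→6
  6='ccbc' goto c→7
  7='ccbcc' goto ·  ←P1
  8='ca' goto a→9
  9='caa' goto b→10
  10='caab' goto b→11  ←P3
  11='caabb' goto ·  ←P2
  12='b' goto a→14 b→13
  13='bb' goto ·  ←P4
  14='ba' goto b→15
  15='bab' goto c→16
  16='babc' goto c→17
  17='babcc' goto b→18
  18='babccb' goto ·  ←P5
  19='ccc' goto a→20
  20='ccca' goto ·  ←P6
  21='aa' goto b→22
  22='aab' goto b→23
  23='aabb' goto ·  ←P7

Failure links (BFS by depth):
  n1('a'): parent n0 fail=0; on 'a' 0 → fail=0;  out ∅∪∅=∅
  n3('c'): parent n0 fail=0; on 'c' 0 → fail=0;  out ∅∪∅=∅
  n12('b'): parent n0 fail=0; on 'b' 0 → fail=0;  out ∅∪∅=∅
  n2('ab'): parent n1 fail=0; on 'b' 0 → fail=12;  out {0}∪∅={0}
  n4('cc'): parent n3 fail=0; on 'c' 0 → fail=3;  out ∅∪∅=∅
  n8('ca'): parent n3 fail=0; on 'a' 0 → fail=1;  out ∅∪∅=∅
  n13('bb'): parent n12 fail=0; on 'b' 0 → fail=12;  out {4}∪∅={4}
  n14('ba'): parent n12 fail=0; on 'a' 0 → fail=1;  out ∅∪∅=∅
  n21('aa'): parent n1 fail=0; on 'a' 0 → fail=1;  out ∅∪∅=∅
  n5('ccb'): parent n4 fail=3; on 'b' 3→0 → fail=12;  out ∅∪∅=∅
  n9('caa'): parent n8 fail=1; on 'a' 1 → fail=21;  out ∅∪∅=∅
  n15('bab'): parent n14 fail=1; on 'b' 1 → fail=2;  out ∅∪{0}={0}
  n19('ccc'): parent n4 fail=3; on 'c' 3 → fail=4;  out ∅∪∅=∅
  n22('aab'): parent n21 fail=1; on 'b' 1 → fail=2;  out ∅∪{0}={0}
  n6('ccbc'): parent n5 fail=12; on 'c' 12→0 → fail=3;  out ∅∪∅=∅
  n10('caab'): parent n9 fail=21; on 'b' 21 → fail=22;  out {3}∪{0}={0,3}
  n16('babc'): parent n15 fail=2; on 'c' 2→12→0 → fail=3;  out ∅∪∅=∅
  n20('ccca'): parent n19 fail=4; on 'a' 4→3 → fail=8;  out {6}∪∅={6}
  n23('aabb'): parent n22 fail=2; on 'b' 2→12 → fail=13;  out {7}∪{4}={4,7}
  n7('ccbcc'): parent n6 fail=3; on 'c' 3 → fail=4;  out {1}∪∅={1}
  n11('caabb'): parent n10 fail=22; on 'b' 22 → fail=23;  out {2}∪{4,7}={2,4,7}
  n17('babcc'): parent n16 fail=3; on 'c' 3 → fail=4;  out ∅∪∅=∅
  n18('babccb'): parent n17 fail=4; on 'b' 4 → fail=5;  out {5}∪∅={5}

Text stream:
[0] read 'a'  n0⇒n1
[1] read 'b'  n1⇒n2  → match P0@[0:1]
[2] read 'a'  n2⇒n14 ·f
[3] read 'a'  n14⇒n21 ·f
[4] read 'a'  n21⇒n21 ·f
[5] read 'c'  n21⇒n3 ·f
[6] read 'a'  n3⇒n8
[7] read 'a'  n8⇒n9
[8] read 'b'  n9⇒n10  → match P0@[7:8],P3@[5:8]
[9] read 'a'  n10⇒n14 ·f
[10] read 'b'  n14⇒n15  → match P0@[9:10]
[11] read 'a'  n15⇒n14 ·f
[12] read 'a'  n14⇒n21 ·f
[13] read 'b'  n21⇒n22  → match P0@[12:13]
[14] read 'c'  n22⇒n3 ·f
[15] read 'a'  n3⇒n8
[16] read 'a'  n8⇒n9
[17] read 'b'  n9⇒n10  → match P0@[16:17],P3@[14:17]
[18] read 'b'  n10⇒n11  → match P2@[14:18],P4@[17:18],P7@[15:18]
[19] read 'c'  n11⇒n3 ·f
[20] read 'c'  n3⇒n4
[21] read 'b'  n4⇒n5
[22] read 'c'  n5⇒n6
[23] read 'c'  n6⇒n7  → match P1@[19:23]
[24] read 'b'  n7⇒n5 ·f
[25] read 'a'  n5⇒n14 ·f
[26] read 'b'  n14⇒n15  → match P0@[25:26]
[27] read 'c'  n15⇒n16
[28] read 'c'  n16⇒n17
[29] read 'b'  n17⇒n18  → match P5@[24:29]
[30] read 'c'  n18⇒n6 ·f
[31] read 'a'  n6⇒n8 ·f
[32] read 'c'  n8⇒n3 ·f
[33] read 'b'  n3⇒n12 ·f
[34] read 'b'  n12⇒n13  → match P4@[33:34]
[35] read 'b'  n13⇒n13 ·f  → match P4@[34:35]
[36] read 'a'  n13⇒n14 ·f

Matches: [[1,0],[8,0],[8,3],[10,0],[13,0],[17,0],[17,3],[18,2],[18,4],[18,7],[23,1],[26,0],[29,5],[34,4],[35,4]]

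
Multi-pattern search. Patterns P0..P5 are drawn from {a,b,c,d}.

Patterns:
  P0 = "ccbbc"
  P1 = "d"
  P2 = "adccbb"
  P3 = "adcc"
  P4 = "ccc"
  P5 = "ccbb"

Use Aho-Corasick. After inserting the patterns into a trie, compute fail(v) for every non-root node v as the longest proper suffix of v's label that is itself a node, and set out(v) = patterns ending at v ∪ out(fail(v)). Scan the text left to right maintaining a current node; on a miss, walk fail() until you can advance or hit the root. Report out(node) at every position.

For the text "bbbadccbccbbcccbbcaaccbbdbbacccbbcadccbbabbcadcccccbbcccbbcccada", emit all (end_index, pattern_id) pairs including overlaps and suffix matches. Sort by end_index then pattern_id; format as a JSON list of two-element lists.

Build:
Trie (insert patterns):
  0='ε' goto a→7 c→1 d→6
  1='c' goto c→2
  2='cc' goto b→3 c→13
  3='ccb' goto b→4
  4='ccbb' goto c→5  [P5 ends]
  5='ccbbc' goto ·  [P0 ends]
  6='d' goto ·  [P1 ends]
  7='a' goto d→8
  8='ad' goto c→9
  9='adc' goto c→10
  10='adcc' goto b→11  [P3 ends]
  11='adccb' goto b→12
  12='adccbb' goto ·  [P2 ends]
  13='ccc' goto ·  [P4 ends]

Failure links (BFS by depth):
  fail(1) 'c': from fail(0)=0 chase 'c': 0 ⇒ 0;  out=∅∪out(0)=∅
  fail(6) 'd': from fail(0)=0 chase 'd': 0 ⇒ 0;  out={1}∪out(0)={1}
  fail(7) 'a': from fail(0)=0 chase 'a': 0 ⇒ 0;  out=∅∪out(0)=∅
  fail(2) 'cc': from fail(1)=0 chase 'c': 0 ⇒ 1;  out=∅∪out(1)=∅
  fail(8) 'ad': from fail(7)=0 chase 'd': 0 ⇒ 6;  out=∅∪out(6)={1}
  fail(3) 'ccb': from fail(2)=1 chase 'b': 1→0 ⇒ 0;  out=∅∪out(0)=∅
  fail(9) 'adc': from fail(8)=6 chase 'c': 6→0 ⇒ 1;  out=∅∪out(1)=∅
  fail(13) 'ccc': from fail(2)=1 chase 'c': 1 ⇒ 2;  out={4}∪out(2)={4}
  fail(4) 'ccbb': from fail(3)=0 chase 'b': 0 ⇒ 0;  out={5}∪out(0)={5}
  fail(10) 'adcc': from fail(9)=1 chase 'c': 1 ⇒ 2;  out={3}∪out(2)={3}
  fail(5) 'ccbbc': from fail(4)=0 chase 'c': 0 ⇒ 1;  out={0}∪out(1)={0}
  fail(11) 'adccb': from fail(10)=2 chase 'b': 2 ⇒ 3;  out=∅∪out(3)=∅
  fail(12) 'adccbb': from fail(11)=3 chase 'b': 3 ⇒ 4;  out={2}∪out(4)={2,5}

Run:
[0] read 'b'  n0⇒n0
[1] read 'b'  n0⇒n0
[2] read 'b'  n0⇒n0
[3] read 'a'  n0⇒n7
[4] read 'd'  n7⇒n8  emit P1@[4:4]
[5] read 'c'  n8⇒n9
[6] read 'c'  n9⇒n10  emit P3@[3:6]
[7] read 'b'  n10⇒n11
[8] read 'c'  n11⇒n1 (via fail)
[9] read 'c'  n1⇒n2
[10] read 'b'  n2⇒n3
[11] read 'b'  n3⇒n4  emit P5@[8:11]
[12] read 'c'  n4⇒n5  emit P0@[8:12]
[13] read 'c'  n5⇒n2 (via fail)
[14] read 'c'  n2⇒n13  emit P4@[12:14]
[15] read 'b'  n13⇒n3 (via fail)
[16] read 'b'  n3⇒n4  emit P5@[13:16]
[17] read 'c'  n4⇒n5  emit P0@[13:17]
[18] read 'a'  n5⇒n7 (via fail)
[19] read 'a'  n7⇒n7 (via fail)
[20] read 'c'  n7⇒n1 (via fail)
[21] read 'c'  n1⇒n2
[22] read 'b'  n2⇒n3
[23] read 'b'  n3⇒n4  emit P5@[20:23]
[24] read 'd'  n4⇒n6 (via fail)  emit P1@[24:24]
[25] read 'b'  n6⇒n0 (via fail)
[26] read 'b'  n0⇒n0
[27] read 'a'  n0⇒n7
[28] read 'c'  n7⇒n1 (via fail)
[29] read 'c'  n1⇒n2
[30] read 'c'  n2⇒n13  emit P4@[28:30]
[31] read 'b'  n13⇒n3 (via fail)
[32] read 'b'  n3⇒n4  emit P5@[29:32]
[33] read 'c'  n4⇒n5  emit P0@[29:33]
[34] read 'a'  n5⇒n7 (via fail)
[35] read 'd'  n7⇒n8  emit P1@[35:35]
[36] read 'c'  n8⇒n9
[37] read 'c'  n9⇒n10  emit P3@[34:37]
[38] read 'b'  n10⇒n11
[39] read 'b'  n11⇒n12  emit P2@[34:39],P5@[36:39]
[40] read 'a'  n12⇒n7 (via fail)
[41] read 'b'  n7⇒n0 (via fail)
[42] read 'b'  n0⇒n0
[43] read 'c'  n0⇒n1
[44] read 'a'  n1⇒n7 (via fail)
[45] read 'd'  n7⇒n8  emit P1@[45:45]
[46] read 'c'  n8⇒n9
[47] read 'c'  n9⇒n10  emit P3@[44:47]
[48] read 'c'  n10⇒n13 (via fail)  emit P4@[46:48]
[49] read 'c'  n13⇒n13 (via fail)  emit P4@[47:49]
[50] read 'c'  n13⇒n13 (via fail)  emit P4@[48:50]
[51] read 'b'  n13⇒n3 (via fail)
[52] read 'b'  n3⇒n4  emit P5@[49:52]
[53] read 'c'  n4⇒n5  emit P0@[49:53]
[54] read 'c'  n5⇒n2 (via fail)
[55] read 'c'  n2⇒n13  emit P4@[53:55]
[56] read 'b'  n13⇒n3 (via fail)
[57] read 'b'  n3⇒n4  emit P5@[54:57]
[58] read 'c'  n4⇒n5  emit P0@[54:58]
[59] read 'c'  n5⇒n2 (via fail)
[60] read 'c'  n2⇒n13  emit P4@[58:60]
[61] read 'a'  n13⇒n7 (via fail)
[62] read 'd'  n7⇒n8  emit P1@[62:62]
[63] read 'a'  n8⇒n7 (via fail)

Matches: [[4,1],[6,3],[11,5],[12,0],[14,4],[16,5],[17,0],[23,5],[24,1],[30,4],[32,5],[33,0],[35,1],[37,3],[39,2],[39,5],[45,1],[47,3],[48,4],[49,4],[50,4],[52,5],[53,0],[55,4],[57,5],[58,0],[60,4],[62,1]]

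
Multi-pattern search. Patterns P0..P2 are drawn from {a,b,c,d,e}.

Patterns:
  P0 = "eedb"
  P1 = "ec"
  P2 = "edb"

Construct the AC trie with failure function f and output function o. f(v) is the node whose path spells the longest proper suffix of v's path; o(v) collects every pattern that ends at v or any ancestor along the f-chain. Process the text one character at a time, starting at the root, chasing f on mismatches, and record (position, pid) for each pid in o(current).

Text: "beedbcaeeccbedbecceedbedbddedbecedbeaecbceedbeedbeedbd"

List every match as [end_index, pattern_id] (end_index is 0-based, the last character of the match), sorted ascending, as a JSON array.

Build automaton:
Trie nodes:
  n0 'ε': e→1
  n1 'e': c→5 d→6 e→2
  n2 'ee': d→3
  n3 'eed': b→4
  n4 'eedb': ·  [P0 ends]
  n5 'ec': ·  [P1 ends]
  n6 'ed': b→7
  n7 'edb': ·  [P2 ends]

BFS fail/out derivation:
  fail(1) 'e': from fail(0)=0 chase 'e': 0 ⇒ 0;  out=∅∪out(0)=∅
  fail(2) 'ee': from fail(1)=0 chase 'e': 0 ⇒ 1;  out=∅∪out(1)=∅
  fail(5) 'ec': from fail(1)=0 chase 'c': 0 ⇒ 0;  out={1}∪out(0)={1}
  fail(6) 'ed': from fail(1)=0 chase 'd': 0 ⇒ 0;  out=∅∪out(0)=∅
  fail(3) 'eed': from fail(2)=1 chase 'd': 1 ⇒ 6;  out=∅∪out(6)=∅
  fail(7) 'edb': from fail(6)=0 chase 'b': 0 ⇒ 0;  out={2}∪out(0)={2}
  fail(4) 'eedb': from fail(3)=6 chase 'b': 6 ⇒ 7;  out={0}∪out(7)={0,2}

Text stream:
pos 0 'b': at 0
pos 1 'e': at 1
pos 2 'e': at 2
pos 3 'd': at 3
pos 4 'b': at 4  emit P0@[1:4],P2@[2:4]
pos 5 'c': at 0 ·f
pos 6 'a': at 0
pos 7 'e': at 1
pos 8 'e': at 2
pos 9 'c': at 5 ·f  emit P1@[8:9]
pos 10 'c': at 0 ·f
pos 11 'b': at 0
pos 12 'e': at 1
pos 13 'd': at 6
pos 14 'b': at 7  emit P2@[12:14]
pos 15 'e': at 1 ·f
pos 16 'c': at 5  emit P1@[15:16]
pos 17 'c': at 0 ·f
pos 18 'e': at 1
pos 19 'e': at 2
pos 20 'd': at 3
pos 21 'b': at 4  emit P0@[18:21],P2@[19:21]
pos 22 'e': at 1 ·f
pos 23 'd': at 6
pos 24 'b': at 7  emit P2@[22:24]
pos 25 'd': at 0 ·f
pos 26 'd': at 0
pos 27 'e': at 1
pos 28 'd': at 6
pos 29 'b': at 7  emit P2@[27:29]
pos 30 'e': at 1 ·f
pos 31 'c': at 5  emit P1@[30:31]
pos 32 'e': at 1 ·f
pos 33 'd': at 6
pos 34 'b': at 7  emit P2@[32:34]
pos 35 'e': at 1 ·f
pos 36 'a': at 0 ·f
pos 37 'e': at 1
pos 38 'c': at 5  emit P1@[37:38]
pos 39 'b': at 0 ·f
pos 40 'c': at 0
pos 41 'e': at 1
pos 42 'e': at 2
pos 43 'd': at 3
pos 44 'b': at 4  emit P0@[41:44],P2@[42:44]
pos 45 'e': at 1 ·f
pos 46 'e': at 2
pos 47 'd': at 3
pos 48 'b': at 4  emit P0@[45:48],P2@[46:48]
pos 49 'e': at 1 ·f
pos 50 'e': at 2
pos 51 'd': at 3
pos 52 'b': at 4  emit P0@[49:52],P2@[50:52]
pos 53 'd': at 0 ·f

Result: [[4,0],[4,2],[9,1],[14,2],[16,1],[21,0],[21,2],[24,2],[29,2],[31,1],[34,2],[38,1],[44,0],[44,2],[48,0],[48,2],[52,0],[52,2]]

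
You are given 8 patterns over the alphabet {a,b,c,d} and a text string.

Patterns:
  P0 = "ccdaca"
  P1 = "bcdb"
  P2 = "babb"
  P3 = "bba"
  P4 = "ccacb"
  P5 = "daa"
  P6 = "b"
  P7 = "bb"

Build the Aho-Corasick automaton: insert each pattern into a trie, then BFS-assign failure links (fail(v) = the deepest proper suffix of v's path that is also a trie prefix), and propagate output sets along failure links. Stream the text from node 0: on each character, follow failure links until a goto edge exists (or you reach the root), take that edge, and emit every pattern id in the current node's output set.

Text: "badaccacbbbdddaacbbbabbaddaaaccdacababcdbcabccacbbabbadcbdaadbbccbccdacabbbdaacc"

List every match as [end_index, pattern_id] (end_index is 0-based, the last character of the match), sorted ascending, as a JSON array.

Build automaton:
Trie nodes:
  0='ε' goto b→7 c→1 d→19
  1='c' goto c→2
  2='cc' goto a→16 d→3
  3='ccd' goto a→4
  4='ccda' goto c→5
  5='ccdac' goto a→6
  6='ccdaca' goto ·  ←P0
  7='b' goto a→11 b→14 c→8  ←P6
  8='bc' goto d→9
  9='bcd' goto b→10
  10='bcdb' goto ·  ←P1
  11='ba' goto b→12
  12='bab' goto b→13
  13='babb' goto ·  ←P2
  14='bb' goto a→15  ←P7
  15='bba' goto ·  ←P3
  16='cca' goto c→17
  17='ccac' goto b→18
  18='ccacb' goto ·  ←P4
  19='d' goto a→20
  20='da' goto a→21
  21='daa' goto ·  ←P5

Failure links (BFS by depth):
  fail(1) 'c': from fail(0)=0 chase 'c': 0 ⇒ 0;  out=∅∪out(0)=∅
  fail(7) 'b': from fail(0)=0 chase 'b': 0 ⇒ 0;  out={6}∪out(0)={6}
  fail(19) 'd': from fail(0)=0 chase 'd': 0 ⇒ 0;  out=∅∪out(0)=∅
  fail(2) 'cc': from fail(1)=0 chase 'c': 0 ⇒ 1;  out=∅∪out(1)=∅
  fail(8) 'bc': from fail(7)=0 chase 'c': 0 ⇒ 1;  out=∅∪out(1)=∅
  fail(11) 'ba': from fail(7)=0 chase 'a': 0 ⇒ 0;  out=∅∪out(0)=∅
  fail(14) 'bb': from fail(7)=0 chase 'b': 0 ⇒ 7;  out={7}∪out(7)={6,7}
  fail(20) 'da': from fail(19)=0 chase 'a': 0 ⇒ 0;  out=∅∪out(0)=∅
  fail(3) 'ccd': from fail(2)=1 chase 'd': 1→0 ⇒ 19;  out=∅∪out(19)=∅
  fail(9) 'bcd': from fail(8)=1 chase 'd': 1→0 ⇒ 19;  out=∅∪out(19)=∅
  fail(12) 'bab': from fail(11)=0 chase 'b': 0 ⇒ 7;  out=∅∪out(7)={6}
  fail(15) 'bba': from fail(14)=7 chase 'a': 7 ⇒ 11;  out={3}∪out(11)={3}
  fail(16) 'cca': from fail(2)=1 chase 'a': 1→0 ⇒ 0;  out=∅∪out(0)=∅
  fail(21) 'daa': from fail(20)=0 chase 'a': 0 ⇒ 0;  out={5}∪out(0)={5}
  fail(4) 'ccda': from fail(3)=19 chase 'a': 19 ⇒ 20;  out=∅∪out(20)=∅
  fail(10) 'bcdb': from fail(9)=19 chase 'b': 19→0 ⇒ 7;  out={1}∪out(7)={1,6}
  fail(13) 'babb': from fail(12)=7 chase 'b': 7 ⇒ 14;  out={2}∪out(14)={2,6,7}
  fail(17) 'ccac': from fail(16)=0 chase 'c': 0 ⇒ 1;  out=∅∪out(1)=∅
  fail(5) 'ccdac': from fail(4)=20 chase 'c': 20→0 ⇒ 1;  out=∅∪out(1)=∅
  fail(18) 'ccacb': from fail(17)=1 chase 'b': 1→0 ⇒ 7;  out={4}∪out(7)={4,6}
  fail(6) 'ccdaca': from fail(5)=1 chase 'a': 1→0 ⇒ 0;  out={0}∪out(0)={0}

Run:
i=0 'b': node 0→7  ** P6@[0:0]
i=1 'a': node 7→11
i=2 'd': node 11→19 (via fail)
i=3 'a': node 19→20
i=4 'c': node 20→1 (via fail)
i=5 'c': node 1→2
i=6 'a': node 2→16
i=7 'c': node 16→17
i=8 'b': node 17→18  ** P4@[4:8],P6@[8:8]
i=9 'b': node 18→14 (via fail)  ** P6@[9:9],P7@[8:9]
i=10 'b': node 14→14 (via fail)  ** P6@[10:10],P7@[9:10]
i=11 'd': node 14→19 (via fail)
i=12 'd': node 19→19 (via fail)
i=13 'd': node 19→19 (via fail)
i=14 'a': node 19→20
i=15 'a': node 20→21  ** P5@[13:15]
i=16 'c': node 21→1 (via fail)
i=17 'b': node 1→7 (via fail)  ** P6@[17:17]
i=18 'b': node 7→14  ** P6@[18:18],P7@[17:18]
i=19 'b': node 14→14 (via fail)  ** P6@[19:19],P7@[18:19]
i=20 'a': node 14→15  ** P3@[18:20]
i=21 'b': node 15→12 (via fail)  ** P6@[21:21]
i=22 'b': node 12→13  ** P2@[19:22],P6@[22:22],P7@[21:22]
i=23 'a': node 13→15 (via fail)  ** P3@[21:23]
i=24 'd': node 15→19 (via fail)
i=25 'd': node 19→19 (via fail)
i=26 'a': node 19→20
i=27 'a': node 20→21  ** P5@[25:27]
i=28 'a': node 21→0 (via fail)
i=29 'c': node 0→1
i=30 'c': node 1→2
i=31 'd': node 2→3
i=32 'a': node 3→4
i=33 'c': node 4→5
i=34 'a': node 5→6  ** P0@[29:34]
i=35 'b': node 6→7 (via fail)  ** P6@[35:35]
i=36 'a': node 7→11
i=37 'b': node 11→12  ** P6@[37:37]
i=38 'c': node 12→8 (via fail)
i=39 'd': node 8→9
i=40 'b': node 9→10  ** P1@[37:40],P6@[40:40]
i=41 'c': node 10→8 (via fail)
i=42 'a': node 8→0 (via fail)
i=43 'b': node 0→7  ** P6@[43:43]
i=44 'c': node 7→8
i=45 'c': node 8→2 (via fail)
i=46 'a': node 2→16
i=47 'c': node 16→17
i=48 'b': node 17→18  ** P4@[44:48],P6@[48:48]
i=49 'b': node 18→14 (via fail)  ** P6@[49:49],P7@[48:49]
i=50 'a': node 14→15  ** P3@[48:50]
i=51 'b': node 15→12 (via fail)  ** P6@[51:51]
i=52 'b': node 12→13  ** P2@[49:52],P6@[52:52],P7@[51:52]
i=53 'a': node 13→15 (via fail)  ** P3@[51:53]
i=54 'd': node 15→19 (via fail)
i=55 'c': node 19→1 (via fail)
i=56 'b': node 1→7 (via fail)  ** P6@[56:56]
i=57 'd': node 7→19 (via fail)
i=58 'a': node 19→20
i=59 'a': node 20→21  ** P5@[57:59]
i=60 'd': node 21→19 (via fail)
i=61 'b': node 19→7 (via fail)  ** P6@[61:61]
i=62 'b': node 7→14  ** P6@[62:62],P7@[61:62]
i=63 'c': node 14→8 (via fail)
i=64 'c': node 8→2 (via fail)
i=65 'b': node 2→7 (via fail)  ** P6@[65:65]
i=66 'c': node 7→8
i=67 'c': node 8→2 (via fail)
i=68 'd': node 2→3
i=69 'a': node 3→4
i=70 'c': node 4→5
i=71 'a': node 5→6  ** P0@[66:71]
i=72 'b': node 6→7 (via fail)  ** P6@[72:72]
i=73 'b': node 7→14  ** P6@[73:73],P7@[72:73]
i=74 'b': node 14→14 (via fail)  ** P6@[74:74],P7@[73:74]
i=75 'd': node 14→19 (via fail)
i=76 'a': node 19→20
i=77 'a': node 20→21  ** P5@[75:77]
i=78 'c': node 21→1 (via fail)
i=79 'c': node 1→2

All matches (sorted): [[0,6],[8,4],[8,6],[9,6],[9,7],[10,6],[10,7],[15,5],[17,6],[18,6],[18,7],[19,6],[19,7],[20,3],[21,6],[22,2],[22,6],[22,7],[23,3],[27,5],[34,0],[35,6],[37,6],[40,1],[40,6],[43,6],[48,4],[48,6],[49,6],[49,7],[50,3],[51,6],[52,2],[52,6],[52,7],[53,3],[56,6],[59,5],[61,6],[62,6],[62,7],[65,6],[71,0],[72,6],[73,6],[73,7],[74,6],[74,7],[77,5]]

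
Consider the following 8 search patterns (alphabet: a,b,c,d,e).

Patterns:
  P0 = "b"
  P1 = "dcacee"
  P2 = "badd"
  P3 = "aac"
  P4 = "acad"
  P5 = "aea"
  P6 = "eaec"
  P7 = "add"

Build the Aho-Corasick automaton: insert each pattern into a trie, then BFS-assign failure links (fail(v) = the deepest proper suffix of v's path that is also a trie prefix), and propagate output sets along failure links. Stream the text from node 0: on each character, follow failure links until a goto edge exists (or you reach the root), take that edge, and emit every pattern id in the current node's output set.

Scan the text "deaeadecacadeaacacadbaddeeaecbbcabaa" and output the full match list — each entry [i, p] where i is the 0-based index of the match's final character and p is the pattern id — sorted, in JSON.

Construct AC machine:
Trie nodes:
  n0 'ε': a→11 b→1 d→2 e→19
  n1 'b': a→8  ←P0
  n2 'd': c→3
  n3 'dc': a→4
  n4 'dca': c→5
  n5 'dcac': e→6
  n6 'dcace': e→7
  n7 'dcacee': ·  ←P1
  n8 'ba': d→9
  n9 'bad': d→10
  n10 'badd': ·  ←P2
  n11 'a': a→12 c→14 d→23 e→17
  n12 'aa': c→13
  n13 'aac': ·  ←P3
  n14 'ac': a→15
  n15 'aca': d→16
  n16 'acad': ·  ←P4
  n17 'ae': a→18
  n18 'aea': ·  ←P5
  n19 'e': a→20
  n20 'ea': e→21
  n21 'eae': c→22
  n22 'eaec': ·  ←P6
  n23 'ad': d→24
  n24 'add': ·  ←P7

BFS fail/out derivation:
  n1('b'): parent n0 fail=0; on 'b' 0 → fail=0;  out {0}∪∅={0}
  n2('d'): parent n0 fail=0; on 'd' 0 → fail=0;  out ∅∪∅=∅
  n11('a'): parent n0 fail=0; on 'a' 0 → fail=0;  out ∅∪∅=∅
  n19('e'): parent n0 fail=0; on 'e' 0 → fail=0;  out ∅∪∅=∅
  n3('dc'): parent n2 fail=0; on 'c' 0 → fail=0;  out ∅∪∅=∅
  n8('ba'): parent n1 fail=0; on 'a' 0 → fail=11;  out ∅∪∅=∅
  n12('aa'): parent n11 fail=0; on 'a' 0 → fail=11;  out ∅∪∅=∅
  n14('ac'): parent n11 fail=0; on 'c' 0 → fail=0;  out ∅∪∅=∅
  n17('ae'): parent n11 fail=0; on 'e' 0 → fail=19;  out ∅∪∅=∅
  n20('ea'): parent n19 fail=0; on 'a' 0 → fail=11;  out ∅∪∅=∅
  n23('ad'): parent n11 fail=0; on 'd' 0 → fail=2;  out ∅∪∅=∅
  n4('dca'): parent n3 fail=0; on 'a' 0 → fail=11;  out ∅∪∅=∅
  n9('bad'): parent n8 fail=11; on 'd' 11 → fail=23;  out ∅∪∅=∅
  n13('aac'): parent n12 fail=11; on 'c' 11 → fail=14;  out {3}∪∅={3}
  n15('aca'): parent n14 fail=0; on 'a' 0 → fail=11;  out ∅∪∅=∅
  n18('aea'): parent n17 fail=19; on 'a' 19 → fail=20;  out {5}∪∅={5}
  n21('eae'): parent n20 fail=11; on 'e' 11 → fail=17;  out ∅∪∅=∅
  n24('add'): parent n23 fail=2; on 'd' 2→0 → fail=2;  out {7}∪∅={7}
  n5('dcac'): parent n4 fail=11; on 'c' 11 → fail=14;  out ∅∪∅=∅
  n10('badd'): parent n9 fail=23; on 'd' 23 → fail=24;  out {2}∪{7}={2,7}
  n16('acad'): parent n15 fail=11; on 'd' 11 → fail=23;  out {4}∪∅={4}
  n22('eaec'): parent n21 fail=17; on 'c' 17→19→0 → fail=0;  out {6}∪∅={6}
  n6('dcace'): parent n5 fail=14; on 'e' 14→0 → fail=19;  out ∅∪∅=∅
  n7('dcacee'): parent n6 fail=19; on 'e' 19→0 → fail=19;  out {1}∪∅={1}

Text stream:
pos 0 'd': at 2
pos 1 'e': at 19 (fail-walked)
pos 2 'a': at 20
pos 3 'e': at 21
pos 4 'a': at 18 (fail-walked)  → match P5@[2:4]
pos 5 'd': at 23 (fail-walked)
pos 6 'e': at 19 (fail-walked)
pos 7 'c': at 0 (fail-walked)
pos 8 'a': at 11
pos 9 'c': at 14
pos 10 'a': at 15
pos 11 'd': at 16  → match P4@[8:11]
pos 12 'e': at 19 (fail-walked)
pos 13 'a': at 20
pos 14 'a': at 12 (fail-walked)
pos 15 'c': at 13  → match P3@[13:15]
pos 16 'a': at 15 (fail-walked)
pos 17 'c': at 14 (fail-walked)
pos 18 'a': at 15
pos 19 'd': at 16  → match P4@[16:19]
pos 20 'b': at 1 (fail-walked)  → match P0@[20:20]
pos 21 'a': at 8
pos 22 'd': at 9
pos 23 'd': at 10  → match P2@[20:23],P7@[21:23]
pos 24 'e': at 19 (fail-walked)
pos 25 'e': at 19 (fail-walked)
pos 26 'a': at 20
pos 27 'e': at 21
pos 28 'c': at 22  → match P6@[25:28]
pos 29 'b': at 1 (fail-walked)  → match P0@[29:29]
pos 30 'b': at 1 (fail-walked)  → match P0@[30:30]
pos 31 'c': at 0 (fail-walked)
pos 32 'a': at 11
pos 33 'b': at 1 (fail-walked)  → match P0@[33:33]
pos 34 'a': at 8
pos 35 'a': at 12 (fail-walked)

Result: [[4,5],[11,4],[15,3],[19,4],[20,0],[23,2],[23,7],[28,6],[29,0],[30,0],[33,0]]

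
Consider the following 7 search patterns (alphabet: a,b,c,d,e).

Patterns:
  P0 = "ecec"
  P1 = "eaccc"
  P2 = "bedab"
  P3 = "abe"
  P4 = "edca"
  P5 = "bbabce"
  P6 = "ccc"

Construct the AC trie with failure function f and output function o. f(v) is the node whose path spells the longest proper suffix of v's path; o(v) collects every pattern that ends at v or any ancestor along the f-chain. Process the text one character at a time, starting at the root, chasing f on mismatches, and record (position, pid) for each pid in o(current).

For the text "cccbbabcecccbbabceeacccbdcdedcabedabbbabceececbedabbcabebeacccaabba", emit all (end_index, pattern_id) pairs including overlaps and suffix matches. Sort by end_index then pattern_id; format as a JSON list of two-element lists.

Build:
Trie (insert patterns):
  0='ε' goto a→14 b→9 c→25 e→1
  1='e' goto a→5 c→2 d→17
  2='ec' goto e→3
  3='ece' goto c→4
  4='ecec' goto ·  [P0 ends]
  5='ea' goto c→6
  6='eac' goto c→7
  7='eacc' goto c→8
  8='eaccc' goto ·  [P1 ends]
  9='b' goto b→20 e→10
  10='be' goto d→11
  11='bed' goto a→12
  12='beda' goto b→13
  13='bedab' goto ·  [P2 ends]
  14='a' goto b→15
  15='ab' goto e→16
  16='abe' goto ·  [P3 ends]
  17='ed' goto c→18
  18='edc' goto a→19
  19='edca' goto ·  [P4 ends]
  20='bb' goto a→21
  21='bba' goto b→22
  22='bbab' goto c→23
  23='bbabc' goto e→24
  24='bbabce' goto ·  [P5 ends]
  25='c' goto c→26
  26='cc' goto c→27
  27='ccc' goto ·  [P6 ends]

BFS fail/out derivation:
  fail(1) 'e': from fail(0)=0 chase 'e': 0 ⇒ 0;  out=∅∪out(0)=∅
  fail(9) 'b': from fail(0)=0 chase 'b': 0 ⇒ 0;  out=∅∪out(0)=∅
  fail(14) 'a': from fail(0)=0 chase 'a': 0 ⇒ 0;  out=∅∪out(0)=∅
  fail(25) 'c': from fail(0)=0 chase 'c': 0 ⇒ 0;  out=∅∪out(0)=∅
  fail(2) 'ec': from fail(1)=0 chase 'c': 0 ⇒ 25;  out=∅∪out(25)=∅
  fail(5) 'ea': from fail(1)=0 chase 'a': 0 ⇒ 14;  out=∅∪out(14)=∅
  fail(10) 'be': from fail(9)=0 chase 'e': 0 ⇒ 1;  out=∅∪out(1)=∅
  fail(15) 'ab': from fail(14)=0 chase 'b': 0 ⇒ 9;  out=∅∪out(9)=∅
  fail(17) 'ed': from fail(1)=0 chase 'd': 0 ⇒ 0;  out=∅∪out(0)=∅
  fail(20) 'bb': from fail(9)=0 chase 'b': 0 ⇒ 9;  out=∅∪out(9)=∅
  fail(26) 'cc': from fail(25)=0 chase 'c': 0 ⇒ 25;  out=∅∪out(25)=∅
  fail(3) 'ece': from fail(2)=25 chase 'e': 25→0 ⇒ 1;  out=∅∪out(1)=∅
  fail(6) 'eac': from fail(5)=14 chase 'c': 14→0 ⇒ 25;  out=∅∪out(25)=∅
  fail(11) 'bed': from fail(10)=1 chase 'd': 1 ⇒ 17;  out=∅∪out(17)=∅
  fail(16) 'abe': from fail(15)=9 chase 'e': 9 ⇒ 10;  out={3}∪out(10)={3}
  fail(18) 'edc': from fail(17)=0 chase 'c': 0 ⇒ 25;  out=∅∪out(25)=∅
  fail(21) 'bba': from fail(20)=9 chase 'a': 9→0 ⇒ 14;  out=∅∪out(14)=∅
  fail(27) 'ccc': from fail(26)=25 chase 'c': 25 ⇒ 26;  out={6}∪out(26)={6}
  fail(4) 'ecec': from fail(3)=1 chase 'c': 1 ⇒ 2;  out={0}∪out(2)={0}
  fail(7) 'eacc': from fail(6)=25 chase 'c': 25 ⇒ 26;  out=∅∪out(26)=∅
  fail(12) 'beda': from fail(11)=17 chase 'a': 17→0 ⇒ 14;  out=∅∪out(14)=∅
  fail(19) 'edca': from fail(18)=25 chase 'a': 25→0 ⇒ 14;  out={4}∪out(14)={4}
  fail(22) 'bbab': from fail(21)=14 chase 'b': 14 ⇒ 15;  out=∅∪out(15)=∅
  fail(8) 'eaccc': from fail(7)=26 chase 'c': 26 ⇒ 27;  out={1}∪out(27)={1,6}
  fail(13) 'bedab': from fail(12)=14 chase 'b': 14 ⇒ 15;  out={2}∪out(15)={2}
  fail(23) 'bbabc': from fail(22)=15 chase 'c': 15→9→0 ⇒ 25;  out=∅∪out(25)=∅
  fail(24) 'bbabce': from fail(23)=25 chase 'e': 25→0 ⇒ 1;  out={5}∪out(1)={5}

Scan:
[0] read 'c'  n0⇒n25
[1] read 'c'  n25⇒n26
[2] read 'c'  n26⇒n27  ** P6@[0:2]
[3] read 'b'  n27⇒n9 (via fail)
[4] read 'b'  n9⇒n20
[5] read 'a'  n20⇒n21
[6] read 'b'  n21⇒n22
[7] read 'c'  n22⇒n23
[8] read 'e'  n23⇒n24  ** P5@[3:8]
[9] read 'c'  n24⇒n2 (via fail)
[10] read 'c'  n2⇒n26 (via fail)
[11] read 'c'  n26⇒n27  ** P6@[9:11]
[12] read 'b'  n27⇒n9 (via fail)
[13] read 'b'  n9⇒n20
[14] read 'a'  n20⇒n21
[15] read 'b'  n21⇒n22
[16] read 'c'  n22⇒n23
[17] read 'e'  n23⇒n24  ** P5@[12:17]
[18] read 'e'  n24⇒n1 (via fail)
[19] read 'a'  n1⇒n5
[20] read 'c'  n5⇒n6
[21] read 'c'  n6⇒n7
[22] read 'c'  n7⇒n8  ** P1@[18:22],P6@[20:22]
[23] read 'b'  n8⇒n9 (via fail)
[24] read 'd'  n9⇒n0 (via fail)
[25] read 'c'  n0⇒n25
[26] read 'd'  n25⇒n0 (via fail)
[27] read 'e'  n0⇒n1
[28] read 'd'  n1⇒n17
[29] read 'c'  n17⇒n18
[30] read 'a'  n18⇒n19  ** P4@[27:30]
[31] read 'b'  n19⇒n15 (via fail)
[32] read 'e'  n15⇒n16  ** P3@[30:32]
[33] read 'd'  n16⇒n11 (via fail)
[34] read 'a'  n11⇒n12
[35] read 'b'  n12⇒n13  ** P2@[31:35]
[36] read 'b'  n13⇒n20 (via fail)
[37] read 'b'  n20⇒n20 (via fail)
[38] read 'a'  n20⇒n21
[39] read 'b'  n21⇒n22
[40] read 'c'  n22⇒n23
[41] read 'e'  n23⇒n24  ** P5@[36:41]
[42] read 'e'  n24⇒n1 (via fail)
[43] read 'c'  n1⇒n2
[44] read 'e'  n2⇒n3
[45] read 'c'  n3⇒n4  ** P0@[42:45]
[46] read 'b'  n4⇒n9 (via fail)
[47] read 'e'  n9⇒n10
[48] read 'd'  n10⇒n11
[49] read 'a'  n11⇒n12
[50] read 'b'  n12⇒n13  ** P2@[46:50]
[51] read 'b'  n13⇒n20 (via fail)
[52] read 'c'  n20⇒n25 (via fail)
[53] read 'a'  n25⇒n14 (via fail)
[54] read 'b'  n14⇒n15
[55] read 'e'  n15⇒n16  ** P3@[53:55]
[56] read 'b'  n16⇒n9 (via fail)
[57] read 'e'  n9⇒n10
[58] read 'a'  n10⇒n5 (via fail)
[59] read 'c'  n5⇒n6
[60] read 'c'  n6⇒n7
[61] read 'c'  n7⇒n8  ** P1@[57:61],P6@[59:61]
[62] read 'a'  n8⇒n14 (via fail)
[63] read 'a'  n14⇒n14 (via fail)
[64] read 'b'  n14⇒n15
[65] read 'b'  n15⇒n20 (via fail)
[66] read 'a'  n20⇒n21

Result: [[2,6],[8,5],[11,6],[17,5],[22,1],[22,6],[30,4],[32,3],[35,2],[41,5],[45,0],[50,2],[55,3],[61,1],[61,6]]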